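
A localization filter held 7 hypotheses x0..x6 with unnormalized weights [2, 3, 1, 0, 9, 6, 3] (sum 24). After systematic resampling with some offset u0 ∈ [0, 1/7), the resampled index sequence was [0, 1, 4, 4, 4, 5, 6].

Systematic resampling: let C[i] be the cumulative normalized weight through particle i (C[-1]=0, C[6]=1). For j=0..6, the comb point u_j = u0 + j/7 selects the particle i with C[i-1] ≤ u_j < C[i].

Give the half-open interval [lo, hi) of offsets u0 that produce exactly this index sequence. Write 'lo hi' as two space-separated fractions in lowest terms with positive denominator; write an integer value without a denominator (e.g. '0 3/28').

1/56 3/56

C = [1/12, 5/24, 1/4, 1/4, 5/8, 7/8, 1]
j=0 picked index 0: u0 ∈ [0, 1/12)
j=1 picked index 1: u0 ∈ [-5/84, 11/168)
j=2 picked index 4: u0 ∈ [-1/28, 19/56)
j=3 picked index 4: u0 ∈ [-5/28, 11/56)
j=4 picked index 4: u0 ∈ [-9/28, 3/56)
j=5 picked index 5: u0 ∈ [-5/56, 9/56)
j=6 picked index 6: u0 ∈ [1/56, 1/7)
intersection: [1/56, 3/56)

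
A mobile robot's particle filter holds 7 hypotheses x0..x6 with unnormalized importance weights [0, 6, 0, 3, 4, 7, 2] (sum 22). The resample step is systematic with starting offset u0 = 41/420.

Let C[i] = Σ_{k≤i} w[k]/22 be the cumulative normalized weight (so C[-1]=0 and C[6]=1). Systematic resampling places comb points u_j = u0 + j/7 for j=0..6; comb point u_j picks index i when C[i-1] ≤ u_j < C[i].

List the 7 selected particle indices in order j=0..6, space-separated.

C = [0, 3/11, 3/11, 9/22, 13/22, 10/11, 1]
j=0: u_0=41/420 ∈ [0, 3/11) → index 1
j=1: u_1=101/420 ∈ [0, 3/11) → index 1
j=2: u_2=23/60 ∈ [3/11, 9/22) → index 3
j=3: u_3=221/420 ∈ [9/22, 13/22) → index 4
j=4: u_4=281/420 ∈ [13/22, 10/11) → index 5
j=5: u_5=341/420 ∈ [13/22, 10/11) → index 5
j=6: u_6=401/420 ∈ [10/11, 1) → index 6

1 1 3 4 5 5 6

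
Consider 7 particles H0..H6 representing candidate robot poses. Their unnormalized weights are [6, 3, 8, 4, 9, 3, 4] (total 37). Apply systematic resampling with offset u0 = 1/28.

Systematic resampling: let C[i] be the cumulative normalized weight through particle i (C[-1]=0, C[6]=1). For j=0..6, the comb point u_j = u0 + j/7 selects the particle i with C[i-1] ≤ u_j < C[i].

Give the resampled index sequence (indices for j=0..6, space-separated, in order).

0 1 2 3 4 4 6

C = [6/37, 9/37, 17/37, 21/37, 30/37, 33/37, 1]
j=0: u_0=1/28 ∈ [0, 6/37) → index 0
j=1: u_1=5/28 ∈ [6/37, 9/37) → index 1
j=2: u_2=9/28 ∈ [9/37, 17/37) → index 2
j=3: u_3=13/28 ∈ [17/37, 21/37) → index 3
j=4: u_4=17/28 ∈ [21/37, 30/37) → index 4
j=5: u_5=3/4 ∈ [21/37, 30/37) → index 4
j=6: u_6=25/28 ∈ [33/37, 1) → index 6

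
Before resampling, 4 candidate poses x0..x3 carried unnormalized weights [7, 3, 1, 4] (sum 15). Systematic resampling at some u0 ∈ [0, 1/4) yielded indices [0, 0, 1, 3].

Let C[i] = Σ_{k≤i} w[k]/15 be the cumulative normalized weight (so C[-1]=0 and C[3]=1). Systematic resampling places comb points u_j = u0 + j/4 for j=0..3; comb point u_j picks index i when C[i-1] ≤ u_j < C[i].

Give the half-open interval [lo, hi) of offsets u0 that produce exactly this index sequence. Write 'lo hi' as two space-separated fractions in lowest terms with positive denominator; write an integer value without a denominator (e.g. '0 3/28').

0 1/6

C = [7/15, 2/3, 11/15, 1]
j=0 picked index 0: u0 ∈ [0, 7/15)
j=1 picked index 0: u0 ∈ [-1/4, 13/60)
j=2 picked index 1: u0 ∈ [-1/30, 1/6)
j=3 picked index 3: u0 ∈ [-1/60, 1/4)
intersection: [0, 1/6)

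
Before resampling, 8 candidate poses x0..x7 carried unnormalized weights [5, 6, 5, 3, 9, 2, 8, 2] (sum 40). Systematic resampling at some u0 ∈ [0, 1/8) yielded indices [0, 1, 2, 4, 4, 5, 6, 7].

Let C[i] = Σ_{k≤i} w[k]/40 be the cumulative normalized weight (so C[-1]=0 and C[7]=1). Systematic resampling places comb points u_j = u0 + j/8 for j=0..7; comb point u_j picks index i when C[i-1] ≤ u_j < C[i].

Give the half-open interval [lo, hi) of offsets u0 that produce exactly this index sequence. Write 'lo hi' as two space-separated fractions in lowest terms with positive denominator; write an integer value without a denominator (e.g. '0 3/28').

C = [1/8, 11/40, 2/5, 19/40, 7/10, 3/4, 19/20, 1]
j=0 picked index 0: u0 ∈ [0, 1/8)
j=1 picked index 1: u0 ∈ [0, 3/20)
j=2 picked index 2: u0 ∈ [1/40, 3/20)
j=3 picked index 4: u0 ∈ [1/10, 13/40)
j=4 picked index 4: u0 ∈ [-1/40, 1/5)
j=5 picked index 5: u0 ∈ [3/40, 1/8)
j=6 picked index 6: u0 ∈ [0, 1/5)
j=7 picked index 7: u0 ∈ [3/40, 1/8)
intersection: [1/10, 1/8)

1/10 1/8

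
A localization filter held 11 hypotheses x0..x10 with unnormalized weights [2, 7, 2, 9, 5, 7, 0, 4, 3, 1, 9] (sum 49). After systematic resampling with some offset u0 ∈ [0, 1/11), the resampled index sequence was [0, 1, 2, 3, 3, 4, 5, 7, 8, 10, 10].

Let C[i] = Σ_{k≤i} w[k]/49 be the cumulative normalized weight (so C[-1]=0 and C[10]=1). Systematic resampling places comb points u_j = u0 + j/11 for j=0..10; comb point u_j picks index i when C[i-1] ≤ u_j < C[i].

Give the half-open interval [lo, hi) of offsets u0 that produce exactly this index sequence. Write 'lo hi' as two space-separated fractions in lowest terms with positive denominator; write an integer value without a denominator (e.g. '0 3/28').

9/539 2/49

C = [2/49, 9/49, 11/49, 20/49, 25/49, 32/49, 32/49, 36/49, 39/49, 40/49, 1]
j=0 picked index 0: u0 ∈ [0, 2/49)
j=1 picked index 1: u0 ∈ [-27/539, 50/539)
j=2 picked index 2: u0 ∈ [1/539, 23/539)
j=3 picked index 3: u0 ∈ [-26/539, 73/539)
j=4 picked index 3: u0 ∈ [-75/539, 24/539)
j=5 picked index 4: u0 ∈ [-25/539, 30/539)
j=6 picked index 5: u0 ∈ [-19/539, 58/539)
j=7 picked index 7: u0 ∈ [9/539, 53/539)
j=8 picked index 8: u0 ∈ [4/539, 37/539)
j=9 picked index 10: u0 ∈ [-1/539, 2/11)
j=10 picked index 10: u0 ∈ [-50/539, 1/11)
intersection: [9/539, 2/49)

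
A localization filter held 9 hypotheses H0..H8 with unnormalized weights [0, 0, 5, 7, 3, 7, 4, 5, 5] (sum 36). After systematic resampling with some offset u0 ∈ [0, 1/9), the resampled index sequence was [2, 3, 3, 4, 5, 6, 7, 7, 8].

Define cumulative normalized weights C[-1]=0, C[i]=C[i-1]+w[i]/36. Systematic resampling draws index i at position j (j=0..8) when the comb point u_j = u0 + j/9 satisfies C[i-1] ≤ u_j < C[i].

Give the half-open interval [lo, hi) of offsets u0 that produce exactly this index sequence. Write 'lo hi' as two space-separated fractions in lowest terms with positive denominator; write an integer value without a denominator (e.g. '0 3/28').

C = [0, 0, 5/36, 1/3, 5/12, 11/18, 13/18, 31/36, 1]
j=0 picked index 2: u0 ∈ [0, 5/36)
j=1 picked index 3: u0 ∈ [1/36, 2/9)
j=2 picked index 3: u0 ∈ [-1/12, 1/9)
j=3 picked index 4: u0 ∈ [0, 1/12)
j=4 picked index 5: u0 ∈ [-1/36, 1/6)
j=5 picked index 6: u0 ∈ [1/18, 1/6)
j=6 picked index 7: u0 ∈ [1/18, 7/36)
j=7 picked index 7: u0 ∈ [-1/18, 1/12)
j=8 picked index 8: u0 ∈ [-1/36, 1/9)
intersection: [1/18, 1/12)

1/18 1/12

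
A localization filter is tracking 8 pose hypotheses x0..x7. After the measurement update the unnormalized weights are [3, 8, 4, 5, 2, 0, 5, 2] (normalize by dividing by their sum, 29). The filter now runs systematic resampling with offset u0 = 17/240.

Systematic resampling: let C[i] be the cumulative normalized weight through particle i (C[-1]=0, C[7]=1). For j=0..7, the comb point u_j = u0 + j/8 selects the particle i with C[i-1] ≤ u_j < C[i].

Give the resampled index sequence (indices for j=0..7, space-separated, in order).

0 1 1 2 3 4 6 7

C = [3/29, 11/29, 15/29, 20/29, 22/29, 22/29, 27/29, 1]
j=0: u_0=17/240 ∈ [0, 3/29) → index 0
j=1: u_1=47/240 ∈ [3/29, 11/29) → index 1
j=2: u_2=77/240 ∈ [3/29, 11/29) → index 1
j=3: u_3=107/240 ∈ [11/29, 15/29) → index 2
j=4: u_4=137/240 ∈ [15/29, 20/29) → index 3
j=5: u_5=167/240 ∈ [20/29, 22/29) → index 4
j=6: u_6=197/240 ∈ [22/29, 27/29) → index 6
j=7: u_7=227/240 ∈ [27/29, 1) → index 7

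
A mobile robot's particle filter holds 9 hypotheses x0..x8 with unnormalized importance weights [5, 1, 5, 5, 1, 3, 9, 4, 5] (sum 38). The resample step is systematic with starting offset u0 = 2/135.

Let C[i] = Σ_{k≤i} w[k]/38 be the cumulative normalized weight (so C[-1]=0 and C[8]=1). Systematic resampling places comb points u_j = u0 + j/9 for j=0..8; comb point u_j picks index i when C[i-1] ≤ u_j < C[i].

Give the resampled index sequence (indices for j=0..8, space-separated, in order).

C = [5/38, 3/19, 11/38, 8/19, 17/38, 10/19, 29/38, 33/38, 1]
j=0: u_0=2/135 ∈ [0, 5/38) → index 0
j=1: u_1=17/135 ∈ [0, 5/38) → index 0
j=2: u_2=32/135 ∈ [3/19, 11/38) → index 2
j=3: u_3=47/135 ∈ [11/38, 8/19) → index 3
j=4: u_4=62/135 ∈ [17/38, 10/19) → index 5
j=5: u_5=77/135 ∈ [10/19, 29/38) → index 6
j=6: u_6=92/135 ∈ [10/19, 29/38) → index 6
j=7: u_7=107/135 ∈ [29/38, 33/38) → index 7
j=8: u_8=122/135 ∈ [33/38, 1) → index 8

0 0 2 3 5 6 6 7 8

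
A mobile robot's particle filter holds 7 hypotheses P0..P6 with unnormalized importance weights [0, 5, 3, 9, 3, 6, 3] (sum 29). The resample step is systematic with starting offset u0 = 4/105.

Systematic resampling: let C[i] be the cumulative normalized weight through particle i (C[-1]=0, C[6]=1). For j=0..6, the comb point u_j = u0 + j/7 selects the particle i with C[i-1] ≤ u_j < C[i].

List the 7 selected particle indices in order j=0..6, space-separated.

1 2 3 3 4 5 5

C = [0, 5/29, 8/29, 17/29, 20/29, 26/29, 1]
j=0: u_0=4/105 ∈ [0, 5/29) → index 1
j=1: u_1=19/105 ∈ [5/29, 8/29) → index 2
j=2: u_2=34/105 ∈ [8/29, 17/29) → index 3
j=3: u_3=7/15 ∈ [8/29, 17/29) → index 3
j=4: u_4=64/105 ∈ [17/29, 20/29) → index 4
j=5: u_5=79/105 ∈ [20/29, 26/29) → index 5
j=6: u_6=94/105 ∈ [20/29, 26/29) → index 5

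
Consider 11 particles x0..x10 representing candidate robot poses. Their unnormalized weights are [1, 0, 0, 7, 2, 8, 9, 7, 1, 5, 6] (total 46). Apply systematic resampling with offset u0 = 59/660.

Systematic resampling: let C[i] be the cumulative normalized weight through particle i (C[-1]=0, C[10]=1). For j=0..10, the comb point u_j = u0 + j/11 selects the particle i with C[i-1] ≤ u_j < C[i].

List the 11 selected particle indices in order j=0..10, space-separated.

3 4 5 5 6 6 7 7 9 10 10

C = [1/46, 1/46, 1/46, 4/23, 5/23, 9/23, 27/46, 17/23, 35/46, 20/23, 1]
j=0: u_0=59/660 ∈ [1/46, 4/23) → index 3
j=1: u_1=119/660 ∈ [4/23, 5/23) → index 4
j=2: u_2=179/660 ∈ [5/23, 9/23) → index 5
j=3: u_3=239/660 ∈ [5/23, 9/23) → index 5
j=4: u_4=299/660 ∈ [9/23, 27/46) → index 6
j=5: u_5=359/660 ∈ [9/23, 27/46) → index 6
j=6: u_6=419/660 ∈ [27/46, 17/23) → index 7
j=7: u_7=479/660 ∈ [27/46, 17/23) → index 7
j=8: u_8=49/60 ∈ [35/46, 20/23) → index 9
j=9: u_9=599/660 ∈ [20/23, 1) → index 10
j=10: u_10=659/660 ∈ [20/23, 1) → index 10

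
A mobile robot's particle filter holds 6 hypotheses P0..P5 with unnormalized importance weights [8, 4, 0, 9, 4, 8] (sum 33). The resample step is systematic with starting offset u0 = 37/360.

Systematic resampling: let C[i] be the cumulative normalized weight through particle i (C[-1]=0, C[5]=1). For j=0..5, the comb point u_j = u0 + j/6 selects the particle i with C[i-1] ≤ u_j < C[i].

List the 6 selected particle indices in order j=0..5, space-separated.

0 1 3 3 5 5

C = [8/33, 4/11, 4/11, 7/11, 25/33, 1]
j=0: u_0=37/360 ∈ [0, 8/33) → index 0
j=1: u_1=97/360 ∈ [8/33, 4/11) → index 1
j=2: u_2=157/360 ∈ [4/11, 7/11) → index 3
j=3: u_3=217/360 ∈ [4/11, 7/11) → index 3
j=4: u_4=277/360 ∈ [25/33, 1) → index 5
j=5: u_5=337/360 ∈ [25/33, 1) → index 5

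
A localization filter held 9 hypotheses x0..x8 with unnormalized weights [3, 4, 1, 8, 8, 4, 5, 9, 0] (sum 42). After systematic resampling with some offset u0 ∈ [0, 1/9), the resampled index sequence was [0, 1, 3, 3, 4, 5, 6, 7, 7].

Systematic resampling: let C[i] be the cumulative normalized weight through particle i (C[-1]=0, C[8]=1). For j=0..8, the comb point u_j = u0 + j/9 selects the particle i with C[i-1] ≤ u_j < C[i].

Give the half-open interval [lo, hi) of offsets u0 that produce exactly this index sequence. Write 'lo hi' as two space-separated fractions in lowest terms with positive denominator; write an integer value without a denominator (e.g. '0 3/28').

1/63 1/21

C = [1/14, 1/6, 4/21, 8/21, 4/7, 2/3, 11/14, 1, 1]
j=0 picked index 0: u0 ∈ [0, 1/14)
j=1 picked index 1: u0 ∈ [-5/126, 1/18)
j=2 picked index 3: u0 ∈ [-2/63, 10/63)
j=3 picked index 3: u0 ∈ [-1/7, 1/21)
j=4 picked index 4: u0 ∈ [-4/63, 8/63)
j=5 picked index 5: u0 ∈ [1/63, 1/9)
j=6 picked index 6: u0 ∈ [0, 5/42)
j=7 picked index 7: u0 ∈ [1/126, 2/9)
j=8 picked index 7: u0 ∈ [-13/126, 1/9)
intersection: [1/63, 1/21)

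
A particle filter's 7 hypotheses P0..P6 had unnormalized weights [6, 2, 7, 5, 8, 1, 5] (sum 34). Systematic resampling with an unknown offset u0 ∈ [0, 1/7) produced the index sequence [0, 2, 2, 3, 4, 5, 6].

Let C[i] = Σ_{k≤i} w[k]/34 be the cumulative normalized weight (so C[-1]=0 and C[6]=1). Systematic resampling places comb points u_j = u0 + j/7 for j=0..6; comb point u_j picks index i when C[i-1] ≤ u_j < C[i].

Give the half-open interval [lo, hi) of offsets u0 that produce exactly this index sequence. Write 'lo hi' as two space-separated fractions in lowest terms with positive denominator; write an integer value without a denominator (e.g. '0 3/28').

C = [3/17, 4/17, 15/34, 10/17, 14/17, 29/34, 1]
j=0 picked index 0: u0 ∈ [0, 3/17)
j=1 picked index 2: u0 ∈ [11/119, 71/238)
j=2 picked index 2: u0 ∈ [-6/119, 37/238)
j=3 picked index 3: u0 ∈ [3/238, 19/119)
j=4 picked index 4: u0 ∈ [2/119, 30/119)
j=5 picked index 5: u0 ∈ [13/119, 33/238)
j=6 picked index 6: u0 ∈ [-1/238, 1/7)
intersection: [13/119, 33/238)

13/119 33/238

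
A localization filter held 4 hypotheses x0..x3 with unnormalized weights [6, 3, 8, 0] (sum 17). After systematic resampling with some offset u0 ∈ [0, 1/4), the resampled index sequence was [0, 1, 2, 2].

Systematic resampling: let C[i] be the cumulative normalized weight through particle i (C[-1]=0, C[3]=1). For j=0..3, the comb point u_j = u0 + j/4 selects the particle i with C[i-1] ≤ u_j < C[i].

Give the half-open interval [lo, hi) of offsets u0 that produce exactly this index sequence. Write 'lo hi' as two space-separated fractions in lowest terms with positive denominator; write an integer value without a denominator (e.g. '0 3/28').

7/68 1/4

C = [6/17, 9/17, 1, 1]
j=0 picked index 0: u0 ∈ [0, 6/17)
j=1 picked index 1: u0 ∈ [7/68, 19/68)
j=2 picked index 2: u0 ∈ [1/34, 1/2)
j=3 picked index 2: u0 ∈ [-15/68, 1/4)
intersection: [7/68, 1/4)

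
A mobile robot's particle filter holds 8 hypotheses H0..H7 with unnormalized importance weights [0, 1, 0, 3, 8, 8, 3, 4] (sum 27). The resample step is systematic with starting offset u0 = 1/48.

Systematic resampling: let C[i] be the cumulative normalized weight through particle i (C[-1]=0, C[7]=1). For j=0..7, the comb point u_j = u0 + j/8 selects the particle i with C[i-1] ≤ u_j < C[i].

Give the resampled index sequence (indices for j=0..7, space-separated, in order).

1 3 4 4 5 5 6 7

C = [0, 1/27, 1/27, 4/27, 4/9, 20/27, 23/27, 1]
j=0: u_0=1/48 ∈ [0, 1/27) → index 1
j=1: u_1=7/48 ∈ [1/27, 4/27) → index 3
j=2: u_2=13/48 ∈ [4/27, 4/9) → index 4
j=3: u_3=19/48 ∈ [4/27, 4/9) → index 4
j=4: u_4=25/48 ∈ [4/9, 20/27) → index 5
j=5: u_5=31/48 ∈ [4/9, 20/27) → index 5
j=6: u_6=37/48 ∈ [20/27, 23/27) → index 6
j=7: u_7=43/48 ∈ [23/27, 1) → index 7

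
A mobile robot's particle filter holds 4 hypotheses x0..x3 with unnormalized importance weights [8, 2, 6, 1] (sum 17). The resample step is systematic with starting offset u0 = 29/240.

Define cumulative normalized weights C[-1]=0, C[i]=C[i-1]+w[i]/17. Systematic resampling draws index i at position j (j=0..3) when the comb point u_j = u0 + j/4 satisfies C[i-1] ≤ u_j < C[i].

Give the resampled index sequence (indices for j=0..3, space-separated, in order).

0 0 2 2

C = [8/17, 10/17, 16/17, 1]
j=0: u_0=29/240 ∈ [0, 8/17) → index 0
j=1: u_1=89/240 ∈ [0, 8/17) → index 0
j=2: u_2=149/240 ∈ [10/17, 16/17) → index 2
j=3: u_3=209/240 ∈ [10/17, 16/17) → index 2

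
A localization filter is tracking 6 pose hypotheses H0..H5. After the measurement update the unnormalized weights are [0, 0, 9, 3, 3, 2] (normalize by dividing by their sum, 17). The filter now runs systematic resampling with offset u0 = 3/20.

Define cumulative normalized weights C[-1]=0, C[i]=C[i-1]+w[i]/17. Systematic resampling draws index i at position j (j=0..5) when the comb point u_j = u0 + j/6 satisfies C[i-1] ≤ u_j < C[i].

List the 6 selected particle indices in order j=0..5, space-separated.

C = [0, 0, 9/17, 12/17, 15/17, 1]
j=0: u_0=3/20 ∈ [0, 9/17) → index 2
j=1: u_1=19/60 ∈ [0, 9/17) → index 2
j=2: u_2=29/60 ∈ [0, 9/17) → index 2
j=3: u_3=13/20 ∈ [9/17, 12/17) → index 3
j=4: u_4=49/60 ∈ [12/17, 15/17) → index 4
j=5: u_5=59/60 ∈ [15/17, 1) → index 5

2 2 2 3 4 5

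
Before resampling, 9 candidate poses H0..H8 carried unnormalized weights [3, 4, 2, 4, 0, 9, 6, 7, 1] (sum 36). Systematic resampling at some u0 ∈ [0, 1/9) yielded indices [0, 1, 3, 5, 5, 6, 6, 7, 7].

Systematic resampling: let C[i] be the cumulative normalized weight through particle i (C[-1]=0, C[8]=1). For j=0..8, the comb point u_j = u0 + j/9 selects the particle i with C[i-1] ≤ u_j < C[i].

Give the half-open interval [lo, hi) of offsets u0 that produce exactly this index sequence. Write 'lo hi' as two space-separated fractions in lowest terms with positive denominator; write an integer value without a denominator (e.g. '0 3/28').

1/18 1/12

C = [1/12, 7/36, 1/4, 13/36, 13/36, 11/18, 7/9, 35/36, 1]
j=0 picked index 0: u0 ∈ [0, 1/12)
j=1 picked index 1: u0 ∈ [-1/36, 1/12)
j=2 picked index 3: u0 ∈ [1/36, 5/36)
j=3 picked index 5: u0 ∈ [1/36, 5/18)
j=4 picked index 5: u0 ∈ [-1/12, 1/6)
j=5 picked index 6: u0 ∈ [1/18, 2/9)
j=6 picked index 6: u0 ∈ [-1/18, 1/9)
j=7 picked index 7: u0 ∈ [0, 7/36)
j=8 picked index 7: u0 ∈ [-1/9, 1/12)
intersection: [1/18, 1/12)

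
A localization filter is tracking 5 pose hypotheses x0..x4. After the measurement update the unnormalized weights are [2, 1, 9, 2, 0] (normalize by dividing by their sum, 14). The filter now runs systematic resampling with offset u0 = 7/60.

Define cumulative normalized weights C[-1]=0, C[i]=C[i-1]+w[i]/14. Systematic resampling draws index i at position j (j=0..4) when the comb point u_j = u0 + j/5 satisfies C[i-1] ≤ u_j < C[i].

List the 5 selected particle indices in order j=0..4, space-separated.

C = [1/7, 3/14, 6/7, 1, 1]
j=0: u_0=7/60 ∈ [0, 1/7) → index 0
j=1: u_1=19/60 ∈ [3/14, 6/7) → index 2
j=2: u_2=31/60 ∈ [3/14, 6/7) → index 2
j=3: u_3=43/60 ∈ [3/14, 6/7) → index 2
j=4: u_4=11/12 ∈ [6/7, 1) → index 3

0 2 2 2 3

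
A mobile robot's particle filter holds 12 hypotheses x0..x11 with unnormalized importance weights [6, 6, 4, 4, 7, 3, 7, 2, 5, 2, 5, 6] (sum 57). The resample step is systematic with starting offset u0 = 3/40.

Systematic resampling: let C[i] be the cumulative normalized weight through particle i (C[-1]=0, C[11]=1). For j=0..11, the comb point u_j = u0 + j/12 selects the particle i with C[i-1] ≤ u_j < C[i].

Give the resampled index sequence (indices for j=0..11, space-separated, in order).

C = [2/19, 4/19, 16/57, 20/57, 9/19, 10/19, 37/57, 13/19, 44/57, 46/57, 17/19, 1]
j=0: u_0=3/40 ∈ [0, 2/19) → index 0
j=1: u_1=19/120 ∈ [2/19, 4/19) → index 1
j=2: u_2=29/120 ∈ [4/19, 16/57) → index 2
j=3: u_3=13/40 ∈ [16/57, 20/57) → index 3
j=4: u_4=49/120 ∈ [20/57, 9/19) → index 4
j=5: u_5=59/120 ∈ [9/19, 10/19) → index 5
j=6: u_6=23/40 ∈ [10/19, 37/57) → index 6
j=7: u_7=79/120 ∈ [37/57, 13/19) → index 7
j=8: u_8=89/120 ∈ [13/19, 44/57) → index 8
j=9: u_9=33/40 ∈ [46/57, 17/19) → index 10
j=10: u_10=109/120 ∈ [17/19, 1) → index 11
j=11: u_11=119/120 ∈ [17/19, 1) → index 11

0 1 2 3 4 5 6 7 8 10 11 11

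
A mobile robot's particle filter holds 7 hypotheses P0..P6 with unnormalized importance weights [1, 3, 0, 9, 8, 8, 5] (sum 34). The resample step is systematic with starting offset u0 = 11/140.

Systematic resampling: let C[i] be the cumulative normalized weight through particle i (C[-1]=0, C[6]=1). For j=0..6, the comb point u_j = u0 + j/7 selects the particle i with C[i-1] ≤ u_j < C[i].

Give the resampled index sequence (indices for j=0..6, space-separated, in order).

C = [1/34, 2/17, 2/17, 13/34, 21/34, 29/34, 1]
j=0: u_0=11/140 ∈ [1/34, 2/17) → index 1
j=1: u_1=31/140 ∈ [2/17, 13/34) → index 3
j=2: u_2=51/140 ∈ [2/17, 13/34) → index 3
j=3: u_3=71/140 ∈ [13/34, 21/34) → index 4
j=4: u_4=13/20 ∈ [21/34, 29/34) → index 5
j=5: u_5=111/140 ∈ [21/34, 29/34) → index 5
j=6: u_6=131/140 ∈ [29/34, 1) → index 6

1 3 3 4 5 5 6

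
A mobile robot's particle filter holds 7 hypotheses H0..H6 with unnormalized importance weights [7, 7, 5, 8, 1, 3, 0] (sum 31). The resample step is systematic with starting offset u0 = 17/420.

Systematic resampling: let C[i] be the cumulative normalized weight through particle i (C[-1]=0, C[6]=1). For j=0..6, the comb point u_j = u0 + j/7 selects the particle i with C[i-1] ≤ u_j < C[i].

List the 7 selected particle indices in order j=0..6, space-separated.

0 0 1 2 2 3 4

C = [7/31, 14/31, 19/31, 27/31, 28/31, 1, 1]
j=0: u_0=17/420 ∈ [0, 7/31) → index 0
j=1: u_1=11/60 ∈ [0, 7/31) → index 0
j=2: u_2=137/420 ∈ [7/31, 14/31) → index 1
j=3: u_3=197/420 ∈ [14/31, 19/31) → index 2
j=4: u_4=257/420 ∈ [14/31, 19/31) → index 2
j=5: u_5=317/420 ∈ [19/31, 27/31) → index 3
j=6: u_6=377/420 ∈ [27/31, 28/31) → index 4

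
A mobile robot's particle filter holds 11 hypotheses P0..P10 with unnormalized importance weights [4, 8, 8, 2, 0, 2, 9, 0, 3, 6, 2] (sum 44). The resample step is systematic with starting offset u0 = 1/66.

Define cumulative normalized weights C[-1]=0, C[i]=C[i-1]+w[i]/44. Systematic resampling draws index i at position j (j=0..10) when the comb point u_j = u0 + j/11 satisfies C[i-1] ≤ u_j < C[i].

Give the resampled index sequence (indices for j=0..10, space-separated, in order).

C = [1/11, 3/11, 5/11, 1/2, 1/2, 6/11, 3/4, 3/4, 9/11, 21/22, 1]
j=0: u_0=1/66 ∈ [0, 1/11) → index 0
j=1: u_1=7/66 ∈ [1/11, 3/11) → index 1
j=2: u_2=13/66 ∈ [1/11, 3/11) → index 1
j=3: u_3=19/66 ∈ [3/11, 5/11) → index 2
j=4: u_4=25/66 ∈ [3/11, 5/11) → index 2
j=5: u_5=31/66 ∈ [5/11, 1/2) → index 3
j=6: u_6=37/66 ∈ [6/11, 3/4) → index 6
j=7: u_7=43/66 ∈ [6/11, 3/4) → index 6
j=8: u_8=49/66 ∈ [6/11, 3/4) → index 6
j=9: u_9=5/6 ∈ [9/11, 21/22) → index 9
j=10: u_10=61/66 ∈ [9/11, 21/22) → index 9

0 1 1 2 2 3 6 6 6 9 9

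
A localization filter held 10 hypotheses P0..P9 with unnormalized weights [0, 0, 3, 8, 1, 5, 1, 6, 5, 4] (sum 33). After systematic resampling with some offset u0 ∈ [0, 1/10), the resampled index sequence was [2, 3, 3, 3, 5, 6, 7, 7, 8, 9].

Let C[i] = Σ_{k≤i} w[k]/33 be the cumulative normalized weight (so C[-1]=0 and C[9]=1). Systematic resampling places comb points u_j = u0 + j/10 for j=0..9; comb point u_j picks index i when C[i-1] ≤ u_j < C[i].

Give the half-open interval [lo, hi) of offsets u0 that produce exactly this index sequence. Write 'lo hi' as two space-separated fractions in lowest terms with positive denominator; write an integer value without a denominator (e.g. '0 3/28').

C = [0, 0, 1/11, 1/3, 4/11, 17/33, 6/11, 8/11, 29/33, 1]
j=0 picked index 2: u0 ∈ [0, 1/11)
j=1 picked index 3: u0 ∈ [-1/110, 7/30)
j=2 picked index 3: u0 ∈ [-6/55, 2/15)
j=3 picked index 3: u0 ∈ [-23/110, 1/30)
j=4 picked index 5: u0 ∈ [-2/55, 19/165)
j=5 picked index 6: u0 ∈ [1/66, 1/22)
j=6 picked index 7: u0 ∈ [-3/55, 7/55)
j=7 picked index 7: u0 ∈ [-17/110, 3/110)
j=8 picked index 8: u0 ∈ [-4/55, 13/165)
j=9 picked index 9: u0 ∈ [-7/330, 1/10)
intersection: [1/66, 3/110)

1/66 3/110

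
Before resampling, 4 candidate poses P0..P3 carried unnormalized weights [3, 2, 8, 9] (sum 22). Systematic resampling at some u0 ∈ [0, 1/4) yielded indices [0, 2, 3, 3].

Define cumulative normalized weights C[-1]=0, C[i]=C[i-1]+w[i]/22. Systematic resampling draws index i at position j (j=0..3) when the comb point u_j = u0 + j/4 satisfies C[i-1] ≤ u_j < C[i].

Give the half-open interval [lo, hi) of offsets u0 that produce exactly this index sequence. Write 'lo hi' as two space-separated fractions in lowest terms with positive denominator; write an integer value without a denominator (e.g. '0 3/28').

C = [3/22, 5/22, 13/22, 1]
j=0 picked index 0: u0 ∈ [0, 3/22)
j=1 picked index 2: u0 ∈ [-1/44, 15/44)
j=2 picked index 3: u0 ∈ [1/11, 1/2)
j=3 picked index 3: u0 ∈ [-7/44, 1/4)
intersection: [1/11, 3/22)

1/11 3/22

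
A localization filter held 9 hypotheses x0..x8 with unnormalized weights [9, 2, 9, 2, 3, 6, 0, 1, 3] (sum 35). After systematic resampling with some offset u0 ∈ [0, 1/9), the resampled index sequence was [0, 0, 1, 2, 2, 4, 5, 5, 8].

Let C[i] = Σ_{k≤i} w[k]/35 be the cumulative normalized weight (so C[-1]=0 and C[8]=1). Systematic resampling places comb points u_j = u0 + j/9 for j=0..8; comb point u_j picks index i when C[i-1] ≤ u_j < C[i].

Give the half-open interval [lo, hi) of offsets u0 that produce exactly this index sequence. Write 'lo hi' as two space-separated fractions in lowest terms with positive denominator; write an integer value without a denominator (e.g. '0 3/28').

C = [9/35, 11/35, 4/7, 22/35, 5/7, 31/35, 31/35, 32/35, 1]
j=0 picked index 0: u0 ∈ [0, 9/35)
j=1 picked index 0: u0 ∈ [-1/9, 46/315)
j=2 picked index 1: u0 ∈ [11/315, 29/315)
j=3 picked index 2: u0 ∈ [-2/105, 5/21)
j=4 picked index 2: u0 ∈ [-41/315, 8/63)
j=5 picked index 4: u0 ∈ [23/315, 10/63)
j=6 picked index 5: u0 ∈ [1/21, 23/105)
j=7 picked index 5: u0 ∈ [-4/63, 34/315)
j=8 picked index 8: u0 ∈ [8/315, 1/9)
intersection: [23/315, 29/315)

23/315 29/315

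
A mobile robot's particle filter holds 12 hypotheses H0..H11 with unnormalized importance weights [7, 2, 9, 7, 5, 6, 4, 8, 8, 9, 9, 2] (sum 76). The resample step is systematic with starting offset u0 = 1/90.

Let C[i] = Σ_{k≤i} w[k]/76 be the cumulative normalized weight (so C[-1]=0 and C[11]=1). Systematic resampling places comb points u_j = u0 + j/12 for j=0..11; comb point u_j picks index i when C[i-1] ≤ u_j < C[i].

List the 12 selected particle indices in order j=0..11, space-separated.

C = [7/76, 9/76, 9/38, 25/76, 15/38, 9/19, 10/19, 12/19, 14/19, 65/76, 37/38, 1]
j=0: u_0=1/90 ∈ [0, 7/76) → index 0
j=1: u_1=17/180 ∈ [7/76, 9/76) → index 1
j=2: u_2=8/45 ∈ [9/76, 9/38) → index 2
j=3: u_3=47/180 ∈ [9/38, 25/76) → index 3
j=4: u_4=31/90 ∈ [25/76, 15/38) → index 4
j=5: u_5=77/180 ∈ [15/38, 9/19) → index 5
j=6: u_6=23/45 ∈ [9/19, 10/19) → index 6
j=7: u_7=107/180 ∈ [10/19, 12/19) → index 7
j=8: u_8=61/90 ∈ [12/19, 14/19) → index 8
j=9: u_9=137/180 ∈ [14/19, 65/76) → index 9
j=10: u_10=38/45 ∈ [14/19, 65/76) → index 9
j=11: u_11=167/180 ∈ [65/76, 37/38) → index 10

0 1 2 3 4 5 6 7 8 9 9 10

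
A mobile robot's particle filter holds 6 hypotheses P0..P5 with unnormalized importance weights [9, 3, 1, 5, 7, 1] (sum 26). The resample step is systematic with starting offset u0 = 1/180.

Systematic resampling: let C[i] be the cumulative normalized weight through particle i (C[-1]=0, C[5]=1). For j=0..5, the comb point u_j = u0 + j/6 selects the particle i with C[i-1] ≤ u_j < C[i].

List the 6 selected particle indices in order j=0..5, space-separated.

0 0 0 3 3 4

C = [9/26, 6/13, 1/2, 9/13, 25/26, 1]
j=0: u_0=1/180 ∈ [0, 9/26) → index 0
j=1: u_1=31/180 ∈ [0, 9/26) → index 0
j=2: u_2=61/180 ∈ [0, 9/26) → index 0
j=3: u_3=91/180 ∈ [1/2, 9/13) → index 3
j=4: u_4=121/180 ∈ [1/2, 9/13) → index 3
j=5: u_5=151/180 ∈ [9/13, 25/26) → index 4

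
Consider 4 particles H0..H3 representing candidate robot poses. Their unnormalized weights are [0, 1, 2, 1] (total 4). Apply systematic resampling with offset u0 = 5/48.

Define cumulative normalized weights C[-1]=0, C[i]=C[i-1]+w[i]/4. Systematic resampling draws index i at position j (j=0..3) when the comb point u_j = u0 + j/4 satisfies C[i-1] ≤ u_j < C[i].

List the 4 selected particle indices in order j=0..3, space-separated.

C = [0, 1/4, 3/4, 1]
j=0: u_0=5/48 ∈ [0, 1/4) → index 1
j=1: u_1=17/48 ∈ [1/4, 3/4) → index 2
j=2: u_2=29/48 ∈ [1/4, 3/4) → index 2
j=3: u_3=41/48 ∈ [3/4, 1) → index 3

1 2 2 3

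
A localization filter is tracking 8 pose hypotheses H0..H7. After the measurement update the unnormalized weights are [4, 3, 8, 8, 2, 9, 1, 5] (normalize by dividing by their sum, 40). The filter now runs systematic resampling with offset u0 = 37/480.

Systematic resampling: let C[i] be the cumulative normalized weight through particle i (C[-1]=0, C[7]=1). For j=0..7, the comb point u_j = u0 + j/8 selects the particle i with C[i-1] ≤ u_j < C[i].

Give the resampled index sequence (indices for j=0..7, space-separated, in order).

C = [1/10, 7/40, 3/8, 23/40, 5/8, 17/20, 7/8, 1]
j=0: u_0=37/480 ∈ [0, 1/10) → index 0
j=1: u_1=97/480 ∈ [7/40, 3/8) → index 2
j=2: u_2=157/480 ∈ [7/40, 3/8) → index 2
j=3: u_3=217/480 ∈ [3/8, 23/40) → index 3
j=4: u_4=277/480 ∈ [23/40, 5/8) → index 4
j=5: u_5=337/480 ∈ [5/8, 17/20) → index 5
j=6: u_6=397/480 ∈ [5/8, 17/20) → index 5
j=7: u_7=457/480 ∈ [7/8, 1) → index 7

0 2 2 3 4 5 5 7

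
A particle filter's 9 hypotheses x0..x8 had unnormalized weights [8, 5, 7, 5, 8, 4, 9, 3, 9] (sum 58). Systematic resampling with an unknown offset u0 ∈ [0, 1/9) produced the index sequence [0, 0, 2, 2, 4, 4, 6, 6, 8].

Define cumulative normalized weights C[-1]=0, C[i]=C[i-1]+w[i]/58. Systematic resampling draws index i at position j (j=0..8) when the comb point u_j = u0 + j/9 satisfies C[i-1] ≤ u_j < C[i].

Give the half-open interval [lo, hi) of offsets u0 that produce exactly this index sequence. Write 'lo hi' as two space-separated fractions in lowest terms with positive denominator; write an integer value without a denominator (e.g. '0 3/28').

1/522 1/87

C = [4/29, 13/58, 10/29, 25/58, 33/58, 37/58, 23/29, 49/58, 1]
j=0 picked index 0: u0 ∈ [0, 4/29)
j=1 picked index 0: u0 ∈ [-1/9, 7/261)
j=2 picked index 2: u0 ∈ [1/522, 32/261)
j=3 picked index 2: u0 ∈ [-19/174, 1/87)
j=4 picked index 4: u0 ∈ [-7/522, 65/522)
j=5 picked index 4: u0 ∈ [-65/522, 7/522)
j=6 picked index 6: u0 ∈ [-5/174, 11/87)
j=7 picked index 6: u0 ∈ [-73/522, 4/261)
j=8 picked index 8: u0 ∈ [-23/522, 1/9)
intersection: [1/522, 1/87)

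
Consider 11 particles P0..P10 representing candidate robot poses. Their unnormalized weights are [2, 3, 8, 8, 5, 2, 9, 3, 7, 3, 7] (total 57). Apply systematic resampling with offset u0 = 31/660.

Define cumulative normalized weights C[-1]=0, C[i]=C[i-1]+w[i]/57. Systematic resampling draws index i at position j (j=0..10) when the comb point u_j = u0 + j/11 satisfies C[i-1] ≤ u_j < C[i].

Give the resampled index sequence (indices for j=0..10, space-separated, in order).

1 2 3 3 4 6 6 7 8 9 10

C = [2/57, 5/57, 13/57, 7/19, 26/57, 28/57, 37/57, 40/57, 47/57, 50/57, 1]
j=0: u_0=31/660 ∈ [2/57, 5/57) → index 1
j=1: u_1=91/660 ∈ [5/57, 13/57) → index 2
j=2: u_2=151/660 ∈ [13/57, 7/19) → index 3
j=3: u_3=211/660 ∈ [13/57, 7/19) → index 3
j=4: u_4=271/660 ∈ [7/19, 26/57) → index 4
j=5: u_5=331/660 ∈ [28/57, 37/57) → index 6
j=6: u_6=391/660 ∈ [28/57, 37/57) → index 6
j=7: u_7=41/60 ∈ [37/57, 40/57) → index 7
j=8: u_8=511/660 ∈ [40/57, 47/57) → index 8
j=9: u_9=571/660 ∈ [47/57, 50/57) → index 9
j=10: u_10=631/660 ∈ [50/57, 1) → index 10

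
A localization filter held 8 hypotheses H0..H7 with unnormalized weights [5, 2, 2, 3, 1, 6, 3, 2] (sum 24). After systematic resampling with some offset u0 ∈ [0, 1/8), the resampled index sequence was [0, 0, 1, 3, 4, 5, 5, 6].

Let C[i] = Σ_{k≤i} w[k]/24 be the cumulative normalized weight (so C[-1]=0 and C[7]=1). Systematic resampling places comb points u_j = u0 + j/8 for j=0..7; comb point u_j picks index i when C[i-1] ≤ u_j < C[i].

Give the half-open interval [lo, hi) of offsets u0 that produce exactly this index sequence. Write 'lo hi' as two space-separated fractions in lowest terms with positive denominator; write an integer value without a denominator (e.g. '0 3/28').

0 1/24

C = [5/24, 7/24, 3/8, 1/2, 13/24, 19/24, 11/12, 1]
j=0 picked index 0: u0 ∈ [0, 5/24)
j=1 picked index 0: u0 ∈ [-1/8, 1/12)
j=2 picked index 1: u0 ∈ [-1/24, 1/24)
j=3 picked index 3: u0 ∈ [0, 1/8)
j=4 picked index 4: u0 ∈ [0, 1/24)
j=5 picked index 5: u0 ∈ [-1/12, 1/6)
j=6 picked index 5: u0 ∈ [-5/24, 1/24)
j=7 picked index 6: u0 ∈ [-1/12, 1/24)
intersection: [0, 1/24)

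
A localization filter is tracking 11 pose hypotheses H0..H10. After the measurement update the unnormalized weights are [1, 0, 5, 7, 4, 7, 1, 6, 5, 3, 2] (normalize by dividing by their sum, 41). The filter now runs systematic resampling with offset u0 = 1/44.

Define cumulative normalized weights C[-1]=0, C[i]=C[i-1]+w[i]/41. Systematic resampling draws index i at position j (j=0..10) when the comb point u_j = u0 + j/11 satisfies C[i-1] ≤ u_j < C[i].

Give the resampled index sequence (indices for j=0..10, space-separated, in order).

0 2 3 3 4 5 5 7 7 8 9

C = [1/41, 1/41, 6/41, 13/41, 17/41, 24/41, 25/41, 31/41, 36/41, 39/41, 1]
j=0: u_0=1/44 ∈ [0, 1/41) → index 0
j=1: u_1=5/44 ∈ [1/41, 6/41) → index 2
j=2: u_2=9/44 ∈ [6/41, 13/41) → index 3
j=3: u_3=13/44 ∈ [6/41, 13/41) → index 3
j=4: u_4=17/44 ∈ [13/41, 17/41) → index 4
j=5: u_5=21/44 ∈ [17/41, 24/41) → index 5
j=6: u_6=25/44 ∈ [17/41, 24/41) → index 5
j=7: u_7=29/44 ∈ [25/41, 31/41) → index 7
j=8: u_8=3/4 ∈ [25/41, 31/41) → index 7
j=9: u_9=37/44 ∈ [31/41, 36/41) → index 8
j=10: u_10=41/44 ∈ [36/41, 39/41) → index 9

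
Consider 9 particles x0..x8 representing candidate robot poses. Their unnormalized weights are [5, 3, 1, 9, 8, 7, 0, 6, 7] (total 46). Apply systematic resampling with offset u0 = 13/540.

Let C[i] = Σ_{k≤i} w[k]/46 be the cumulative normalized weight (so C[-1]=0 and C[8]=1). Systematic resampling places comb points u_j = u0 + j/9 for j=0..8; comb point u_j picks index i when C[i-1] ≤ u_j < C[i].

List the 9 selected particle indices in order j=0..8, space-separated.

0 1 3 3 4 5 5 7 8

C = [5/46, 4/23, 9/46, 9/23, 13/23, 33/46, 33/46, 39/46, 1]
j=0: u_0=13/540 ∈ [0, 5/46) → index 0
j=1: u_1=73/540 ∈ [5/46, 4/23) → index 1
j=2: u_2=133/540 ∈ [9/46, 9/23) → index 3
j=3: u_3=193/540 ∈ [9/46, 9/23) → index 3
j=4: u_4=253/540 ∈ [9/23, 13/23) → index 4
j=5: u_5=313/540 ∈ [13/23, 33/46) → index 5
j=6: u_6=373/540 ∈ [13/23, 33/46) → index 5
j=7: u_7=433/540 ∈ [33/46, 39/46) → index 7
j=8: u_8=493/540 ∈ [39/46, 1) → index 8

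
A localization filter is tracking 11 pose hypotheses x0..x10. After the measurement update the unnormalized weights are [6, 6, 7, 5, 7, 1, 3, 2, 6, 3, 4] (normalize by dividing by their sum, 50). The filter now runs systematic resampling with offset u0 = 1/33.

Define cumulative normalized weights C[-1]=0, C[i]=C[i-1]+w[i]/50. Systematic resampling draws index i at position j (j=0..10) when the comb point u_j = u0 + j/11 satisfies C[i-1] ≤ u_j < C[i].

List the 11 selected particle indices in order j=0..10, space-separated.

C = [3/25, 6/25, 19/50, 12/25, 31/50, 16/25, 7/10, 37/50, 43/50, 23/25, 1]
j=0: u_0=1/33 ∈ [0, 3/25) → index 0
j=1: u_1=4/33 ∈ [3/25, 6/25) → index 1
j=2: u_2=7/33 ∈ [3/25, 6/25) → index 1
j=3: u_3=10/33 ∈ [6/25, 19/50) → index 2
j=4: u_4=13/33 ∈ [19/50, 12/25) → index 3
j=5: u_5=16/33 ∈ [12/25, 31/50) → index 4
j=6: u_6=19/33 ∈ [12/25, 31/50) → index 4
j=7: u_7=2/3 ∈ [16/25, 7/10) → index 6
j=8: u_8=25/33 ∈ [37/50, 43/50) → index 8
j=9: u_9=28/33 ∈ [37/50, 43/50) → index 8
j=10: u_10=31/33 ∈ [23/25, 1) → index 10

0 1 1 2 3 4 4 6 8 8 10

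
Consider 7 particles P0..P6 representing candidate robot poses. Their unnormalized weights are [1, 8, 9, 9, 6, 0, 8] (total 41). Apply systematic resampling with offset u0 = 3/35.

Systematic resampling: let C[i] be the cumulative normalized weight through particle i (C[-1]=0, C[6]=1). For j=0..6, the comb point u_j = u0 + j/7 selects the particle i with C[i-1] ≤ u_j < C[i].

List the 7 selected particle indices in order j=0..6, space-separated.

C = [1/41, 9/41, 18/41, 27/41, 33/41, 33/41, 1]
j=0: u_0=3/35 ∈ [1/41, 9/41) → index 1
j=1: u_1=8/35 ∈ [9/41, 18/41) → index 2
j=2: u_2=13/35 ∈ [9/41, 18/41) → index 2
j=3: u_3=18/35 ∈ [18/41, 27/41) → index 3
j=4: u_4=23/35 ∈ [18/41, 27/41) → index 3
j=5: u_5=4/5 ∈ [27/41, 33/41) → index 4
j=6: u_6=33/35 ∈ [33/41, 1) → index 6

1 2 2 3 3 4 6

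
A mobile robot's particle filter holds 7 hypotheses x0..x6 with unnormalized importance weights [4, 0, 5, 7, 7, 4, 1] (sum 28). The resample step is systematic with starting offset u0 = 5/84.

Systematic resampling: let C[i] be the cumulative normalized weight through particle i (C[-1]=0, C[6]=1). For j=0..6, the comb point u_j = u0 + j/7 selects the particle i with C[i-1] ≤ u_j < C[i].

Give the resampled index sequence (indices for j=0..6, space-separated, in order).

C = [1/7, 1/7, 9/28, 4/7, 23/28, 27/28, 1]
j=0: u_0=5/84 ∈ [0, 1/7) → index 0
j=1: u_1=17/84 ∈ [1/7, 9/28) → index 2
j=2: u_2=29/84 ∈ [9/28, 4/7) → index 3
j=3: u_3=41/84 ∈ [9/28, 4/7) → index 3
j=4: u_4=53/84 ∈ [4/7, 23/28) → index 4
j=5: u_5=65/84 ∈ [4/7, 23/28) → index 4
j=6: u_6=11/12 ∈ [23/28, 27/28) → index 5

0 2 3 3 4 4 5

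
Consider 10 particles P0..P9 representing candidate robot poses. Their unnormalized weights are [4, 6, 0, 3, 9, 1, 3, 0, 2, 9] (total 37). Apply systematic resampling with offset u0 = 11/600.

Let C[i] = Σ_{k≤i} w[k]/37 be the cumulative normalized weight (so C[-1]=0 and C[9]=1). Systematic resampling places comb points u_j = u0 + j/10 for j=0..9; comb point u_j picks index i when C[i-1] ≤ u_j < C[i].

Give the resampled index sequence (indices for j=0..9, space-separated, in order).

0 1 1 3 4 4 5 8 9 9

C = [4/37, 10/37, 10/37, 13/37, 22/37, 23/37, 26/37, 26/37, 28/37, 1]
j=0: u_0=11/600 ∈ [0, 4/37) → index 0
j=1: u_1=71/600 ∈ [4/37, 10/37) → index 1
j=2: u_2=131/600 ∈ [4/37, 10/37) → index 1
j=3: u_3=191/600 ∈ [10/37, 13/37) → index 3
j=4: u_4=251/600 ∈ [13/37, 22/37) → index 4
j=5: u_5=311/600 ∈ [13/37, 22/37) → index 4
j=6: u_6=371/600 ∈ [22/37, 23/37) → index 5
j=7: u_7=431/600 ∈ [26/37, 28/37) → index 8
j=8: u_8=491/600 ∈ [28/37, 1) → index 9
j=9: u_9=551/600 ∈ [28/37, 1) → index 9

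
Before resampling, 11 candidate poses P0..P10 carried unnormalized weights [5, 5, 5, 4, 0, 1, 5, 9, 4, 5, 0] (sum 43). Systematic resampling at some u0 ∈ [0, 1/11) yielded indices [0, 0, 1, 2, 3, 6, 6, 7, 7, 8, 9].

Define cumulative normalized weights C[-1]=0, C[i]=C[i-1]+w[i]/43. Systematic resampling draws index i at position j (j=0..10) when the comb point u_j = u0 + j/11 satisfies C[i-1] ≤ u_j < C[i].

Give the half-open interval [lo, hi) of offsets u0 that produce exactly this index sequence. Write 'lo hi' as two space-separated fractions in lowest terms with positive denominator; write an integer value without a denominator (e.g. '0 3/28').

5/473 12/473

C = [5/43, 10/43, 15/43, 19/43, 19/43, 20/43, 25/43, 34/43, 38/43, 1, 1]
j=0 picked index 0: u0 ∈ [0, 5/43)
j=1 picked index 0: u0 ∈ [-1/11, 12/473)
j=2 picked index 1: u0 ∈ [-31/473, 24/473)
j=3 picked index 2: u0 ∈ [-19/473, 36/473)
j=4 picked index 3: u0 ∈ [-7/473, 37/473)
j=5 picked index 6: u0 ∈ [5/473, 60/473)
j=6 picked index 6: u0 ∈ [-38/473, 17/473)
j=7 picked index 7: u0 ∈ [-26/473, 73/473)
j=8 picked index 7: u0 ∈ [-69/473, 30/473)
j=9 picked index 8: u0 ∈ [-13/473, 31/473)
j=10 picked index 9: u0 ∈ [-12/473, 1/11)
intersection: [5/473, 12/473)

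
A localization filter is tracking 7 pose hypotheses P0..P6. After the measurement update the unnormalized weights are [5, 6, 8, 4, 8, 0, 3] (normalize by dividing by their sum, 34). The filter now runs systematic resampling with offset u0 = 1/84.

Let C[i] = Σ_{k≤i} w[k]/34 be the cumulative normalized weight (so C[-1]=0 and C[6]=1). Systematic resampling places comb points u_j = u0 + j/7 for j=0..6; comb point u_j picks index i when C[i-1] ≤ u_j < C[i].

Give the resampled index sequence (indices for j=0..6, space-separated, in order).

C = [5/34, 11/34, 19/34, 23/34, 31/34, 31/34, 1]
j=0: u_0=1/84 ∈ [0, 5/34) → index 0
j=1: u_1=13/84 ∈ [5/34, 11/34) → index 1
j=2: u_2=25/84 ∈ [5/34, 11/34) → index 1
j=3: u_3=37/84 ∈ [11/34, 19/34) → index 2
j=4: u_4=7/12 ∈ [19/34, 23/34) → index 3
j=5: u_5=61/84 ∈ [23/34, 31/34) → index 4
j=6: u_6=73/84 ∈ [23/34, 31/34) → index 4

0 1 1 2 3 4 4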